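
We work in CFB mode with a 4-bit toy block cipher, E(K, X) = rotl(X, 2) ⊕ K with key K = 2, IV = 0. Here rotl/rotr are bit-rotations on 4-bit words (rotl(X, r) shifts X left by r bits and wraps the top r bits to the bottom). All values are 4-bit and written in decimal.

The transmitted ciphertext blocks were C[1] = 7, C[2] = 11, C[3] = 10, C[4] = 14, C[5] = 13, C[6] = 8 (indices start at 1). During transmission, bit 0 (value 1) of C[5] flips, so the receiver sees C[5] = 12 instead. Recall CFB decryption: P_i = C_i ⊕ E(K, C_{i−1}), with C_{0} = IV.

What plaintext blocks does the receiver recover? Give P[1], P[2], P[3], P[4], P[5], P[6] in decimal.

P[1] = 5, P[2] = 4, P[3] = 6, P[4] = 6, P[5] = 5, P[6] = 9

Only C[5] changed, to 12. In CFB, a change in C_i flips the same bit in P_i and garbles P_{i+1}. Decrypting the received ciphertext:
P[1]: E(K, 0) = 2; 7 ⊕ 2 = 5.
P[2]: E(K, 7) = 15; 11 ⊕ 15 = 4.
P[3]: E(K, 11) = 12; 10 ⊕ 12 = 6.
P[4]: E(K, 10) = 8; 14 ⊕ 8 = 6.
P[5]: E(K, 14) = 9; 12 ⊕ 9 = 5.
P[6]: E(K, 12) = 1; 8 ⊕ 1 = 9.
Blocks that differ from the original plaintext: P[5], P[6].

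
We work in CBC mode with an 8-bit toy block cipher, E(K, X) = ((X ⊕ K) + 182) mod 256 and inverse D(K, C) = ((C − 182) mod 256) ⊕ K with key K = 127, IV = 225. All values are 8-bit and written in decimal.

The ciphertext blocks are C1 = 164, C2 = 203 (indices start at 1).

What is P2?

CBC decryption: P_i = D(K, C_i) ⊕ C_{i−1}, with C_{0} = IV.
P2: D(K, 203) = 106; 106 ⊕ 164 = 206.

P2 = 206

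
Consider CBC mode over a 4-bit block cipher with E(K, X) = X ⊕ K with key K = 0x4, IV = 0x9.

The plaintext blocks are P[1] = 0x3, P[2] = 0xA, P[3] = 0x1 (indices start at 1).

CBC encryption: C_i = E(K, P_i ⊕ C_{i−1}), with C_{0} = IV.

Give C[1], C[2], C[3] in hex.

C[1] = 0xE, C[2] = 0x0, C[3] = 0x5

C[1]: P[1] ⊕ 0x9 = 0xA; E(K, 0xA) = 0xE.
C[2]: P[2] ⊕ 0xE = 0x4; E(K, 0x4) = 0x0.
C[3]: P[3] ⊕ 0x0 = 0x1; E(K, 0x1) = 0x5.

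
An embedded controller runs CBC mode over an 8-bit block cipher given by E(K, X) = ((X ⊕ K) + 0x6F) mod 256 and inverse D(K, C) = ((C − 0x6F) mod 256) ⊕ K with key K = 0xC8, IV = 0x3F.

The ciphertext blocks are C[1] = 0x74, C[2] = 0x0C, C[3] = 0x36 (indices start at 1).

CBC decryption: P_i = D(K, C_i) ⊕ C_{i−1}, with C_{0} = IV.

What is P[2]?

P[2]: D(K, 0x0C) = 0x55; 0x55 ⊕ 0x74 = 0x21.

P[2] = 0x21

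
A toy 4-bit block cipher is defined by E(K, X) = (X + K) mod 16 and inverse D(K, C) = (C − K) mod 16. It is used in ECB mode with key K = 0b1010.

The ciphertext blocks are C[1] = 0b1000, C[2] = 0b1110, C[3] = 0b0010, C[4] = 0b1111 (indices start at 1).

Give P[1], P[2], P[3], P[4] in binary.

P[1] = 0b1110, P[2] = 0b0100, P[3] = 0b1000, P[4] = 0b0101

ECB decryption: P_i = D(K, C_i).
P[1]: D(K, 0b1000) = 0b1110.
P[2]: D(K, 0b1110) = 0b0100.
P[3]: D(K, 0b0010) = 0b1000.
P[4]: D(K, 0b1111) = 0b0101.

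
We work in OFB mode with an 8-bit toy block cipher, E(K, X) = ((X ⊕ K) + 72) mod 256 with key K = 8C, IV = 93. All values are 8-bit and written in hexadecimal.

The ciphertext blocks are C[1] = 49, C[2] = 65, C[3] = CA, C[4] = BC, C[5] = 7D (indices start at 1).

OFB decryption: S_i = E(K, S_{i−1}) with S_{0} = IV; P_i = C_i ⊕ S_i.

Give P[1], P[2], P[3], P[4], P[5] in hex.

P[1] = D8, P[2] = EA, P[3] = BF, P[4] = D7, P[5] = 24

P[1]: S = E(K, 93) = 91; 49 ⊕ 91 = D8.
P[2]: S = E(K, 91) = 8F; 65 ⊕ 8F = EA.
P[3]: S = E(K, 8F) = 75; CA ⊕ 75 = BF.
P[4]: S = E(K, 75) = 6B; BC ⊕ 6B = D7.
P[5]: S = E(K, 6B) = 59; 7D ⊕ 59 = 24.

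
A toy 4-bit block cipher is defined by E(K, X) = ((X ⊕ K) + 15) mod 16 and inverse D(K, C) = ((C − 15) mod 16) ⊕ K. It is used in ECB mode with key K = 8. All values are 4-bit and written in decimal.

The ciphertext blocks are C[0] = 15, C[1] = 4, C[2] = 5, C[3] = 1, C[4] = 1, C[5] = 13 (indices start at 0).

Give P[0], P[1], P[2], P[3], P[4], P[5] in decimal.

P[0] = 8, P[1] = 13, P[2] = 14, P[3] = 10, P[4] = 10, P[5] = 6

ECB decryption: P_i = D(K, C_i).
P[0]: D(K, 15) = 8.
P[1]: D(K, 4) = 13.
P[2]: D(K, 5) = 14.
P[3]: D(K, 1) = 10.
P[4]: D(K, 1) = 10.
P[5]: D(K, 13) = 6.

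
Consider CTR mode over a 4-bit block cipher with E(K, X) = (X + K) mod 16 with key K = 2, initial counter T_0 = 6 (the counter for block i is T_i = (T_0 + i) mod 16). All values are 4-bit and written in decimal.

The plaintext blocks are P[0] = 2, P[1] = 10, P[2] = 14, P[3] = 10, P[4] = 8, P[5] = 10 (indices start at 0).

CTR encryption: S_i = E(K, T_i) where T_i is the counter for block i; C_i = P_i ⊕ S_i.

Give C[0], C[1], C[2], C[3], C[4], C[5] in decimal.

C[0]: T = 6, S = E(K, T) = 8; 2 ⊕ 8 = 10.
C[1]: T = 7, S = E(K, T) = 9; 10 ⊕ 9 = 3.
C[2]: T = 8, S = E(K, T) = 10; 14 ⊕ 10 = 4.
C[3]: T = 9, S = E(K, T) = 11; 10 ⊕ 11 = 1.
C[4]: T = 10, S = E(K, T) = 12; 8 ⊕ 12 = 4.
C[5]: T = 11, S = E(K, T) = 13; 10 ⊕ 13 = 7.

C[0] = 10, C[1] = 3, C[2] = 4, C[3] = 1, C[4] = 4, C[5] = 7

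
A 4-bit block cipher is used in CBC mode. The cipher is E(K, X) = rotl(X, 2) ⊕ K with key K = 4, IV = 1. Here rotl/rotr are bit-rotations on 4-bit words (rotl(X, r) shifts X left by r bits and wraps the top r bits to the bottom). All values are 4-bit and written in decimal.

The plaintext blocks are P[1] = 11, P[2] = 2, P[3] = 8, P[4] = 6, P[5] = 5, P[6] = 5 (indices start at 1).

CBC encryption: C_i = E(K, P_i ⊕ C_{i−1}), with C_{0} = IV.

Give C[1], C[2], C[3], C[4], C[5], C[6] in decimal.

C[1]: P[1] ⊕ 1 = 10; E(K, 10) = 14.
C[2]: P[2] ⊕ 14 = 12; E(K, 12) = 7.
C[3]: P[3] ⊕ 7 = 15; E(K, 15) = 11.
C[4]: P[4] ⊕ 11 = 13; E(K, 13) = 3.
C[5]: P[5] ⊕ 3 = 6; E(K, 6) = 13.
C[6]: P[6] ⊕ 13 = 8; E(K, 8) = 6.

C[1] = 14, C[2] = 7, C[3] = 11, C[4] = 3, C[5] = 13, C[6] = 6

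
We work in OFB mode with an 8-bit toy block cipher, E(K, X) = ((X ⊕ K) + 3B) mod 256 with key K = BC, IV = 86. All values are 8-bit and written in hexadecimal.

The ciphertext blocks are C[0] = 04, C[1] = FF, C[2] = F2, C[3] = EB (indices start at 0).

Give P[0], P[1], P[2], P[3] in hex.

P[0] = 71, P[1] = FB, P[2] = 01, P[3] = 61

OFB decryption: S_i = E(K, S_{i−1}) with S_{−1} = IV; P_i = C_i ⊕ S_i.
P[0]: S = E(K, 86) = 75; 04 ⊕ 75 = 71.
P[1]: S = E(K, 75) = 04; FF ⊕ 04 = FB.
P[2]: S = E(K, 04) = F3; F2 ⊕ F3 = 01.
P[3]: S = E(K, F3) = 8A; EB ⊕ 8A = 61.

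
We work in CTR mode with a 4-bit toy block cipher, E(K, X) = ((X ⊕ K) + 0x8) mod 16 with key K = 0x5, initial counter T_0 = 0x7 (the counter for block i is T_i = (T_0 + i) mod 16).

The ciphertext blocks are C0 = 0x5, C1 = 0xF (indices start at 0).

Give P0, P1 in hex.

CTR decryption: S_i = E(K, T_i) where T_i is the counter for block i; P_i = C_i ⊕ S_i.
P0: T = 0x7, S = E(K, T) = 0xA; 0x5 ⊕ 0xA = 0xF.
P1: T = 0x8, S = E(K, T) = 0x5; 0xF ⊕ 0x5 = 0xA.

P0 = 0xF, P1 = 0xA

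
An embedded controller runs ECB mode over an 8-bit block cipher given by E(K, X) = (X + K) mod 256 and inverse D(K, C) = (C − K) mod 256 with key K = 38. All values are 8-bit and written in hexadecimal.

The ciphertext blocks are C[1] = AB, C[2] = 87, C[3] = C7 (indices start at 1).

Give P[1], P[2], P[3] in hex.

P[1] = 73, P[2] = 4F, P[3] = 8F

ECB decryption: P_i = D(K, C_i).
P[1]: D(K, AB) = 73.
P[2]: D(K, 87) = 4F.
P[3]: D(K, C7) = 8F.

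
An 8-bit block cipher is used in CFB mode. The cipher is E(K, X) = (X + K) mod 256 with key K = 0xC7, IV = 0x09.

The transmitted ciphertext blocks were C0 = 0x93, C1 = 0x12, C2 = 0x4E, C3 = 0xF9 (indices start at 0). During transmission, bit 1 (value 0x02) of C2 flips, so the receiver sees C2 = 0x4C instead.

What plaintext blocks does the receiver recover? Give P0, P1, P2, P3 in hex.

P0 = 0x43, P1 = 0x48, P2 = 0x95, P3 = 0xEA

CFB decryption: P_i = C_i ⊕ E(K, C_{i−1}), with C_{−1} = IV.
Only C2 changed, to 0x4C. In CFB, a change in C_i flips the same bit in P_i and garbles P_{i+1}. Decrypting the received ciphertext:
P0: E(K, 0x09) = 0xD0; 0x93 ⊕ 0xD0 = 0x43.
P1: E(K, 0x93) = 0x5A; 0x12 ⊕ 0x5A = 0x48.
P2: E(K, 0x12) = 0xD9; 0x4C ⊕ 0xD9 = 0x95.
P3: E(K, 0x4C) = 0x13; 0xF9 ⊕ 0x13 = 0xEA.
Blocks that differ from the original plaintext: P2, P3.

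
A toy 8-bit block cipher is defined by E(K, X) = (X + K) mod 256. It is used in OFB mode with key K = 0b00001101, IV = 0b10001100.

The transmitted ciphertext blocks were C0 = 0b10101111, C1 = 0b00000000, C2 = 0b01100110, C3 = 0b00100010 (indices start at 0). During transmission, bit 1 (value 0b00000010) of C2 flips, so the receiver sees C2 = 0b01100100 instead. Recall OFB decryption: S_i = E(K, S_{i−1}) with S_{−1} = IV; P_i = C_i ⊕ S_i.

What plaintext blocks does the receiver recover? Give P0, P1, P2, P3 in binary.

Only C2 changed, to 0b01100100. In OFB, a change in C_i flips the same bit in P_i only; the keystream is unaffected. Decrypting the received ciphertext:
P0: S = E(K, 0b10001100) = 0b10011001; 0b10101111 ⊕ 0b10011001 = 0b00110110.
P1: S = E(K, 0b10011001) = 0b10100110; 0b00000000 ⊕ 0b10100110 = 0b10100110.
P2: S = E(K, 0b10100110) = 0b10110011; 0b01100100 ⊕ 0b10110011 = 0b11010111.
P3: S = E(K, 0b10110011) = 0b11000000; 0b00100010 ⊕ 0b11000000 = 0b11100010.
Blocks that differ from the original plaintext: P2.

P0 = 0b00110110, P1 = 0b10100110, P2 = 0b11010111, P3 = 0b11100010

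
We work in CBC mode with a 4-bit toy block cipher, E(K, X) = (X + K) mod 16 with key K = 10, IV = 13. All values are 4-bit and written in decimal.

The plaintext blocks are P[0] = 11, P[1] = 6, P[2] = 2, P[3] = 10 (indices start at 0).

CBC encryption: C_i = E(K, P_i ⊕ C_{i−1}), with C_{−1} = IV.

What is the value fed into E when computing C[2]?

C[0]: P[0] ⊕ 13 = 6; E(K, 6) = 0.
C[1]: P[1] ⊕ 0 = 6; E(K, 6) = 0.
C[2]: P[2] ⊕ 0 = 2; E(K, 2) = 12.
So the input to E for block [2] is 2.

2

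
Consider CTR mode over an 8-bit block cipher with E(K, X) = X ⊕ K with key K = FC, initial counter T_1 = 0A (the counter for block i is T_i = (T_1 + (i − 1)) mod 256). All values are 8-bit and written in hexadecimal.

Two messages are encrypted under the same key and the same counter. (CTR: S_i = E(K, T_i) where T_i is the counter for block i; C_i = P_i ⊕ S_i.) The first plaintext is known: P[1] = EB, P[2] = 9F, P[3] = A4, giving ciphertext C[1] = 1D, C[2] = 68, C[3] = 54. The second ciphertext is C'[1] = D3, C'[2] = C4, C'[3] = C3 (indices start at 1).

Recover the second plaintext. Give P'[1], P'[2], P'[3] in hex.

P'[1] = 25, P'[2] = 33, P'[3] = 33

In CTR with a reused counter, both messages share the same keystream S_i, so C_i ⊕ C'_i = P_i ⊕ P'_i and thus P'_i = P_i ⊕ C_i ⊕ C'_i.
P'[1]: EB ⊕ 1D ⊕ D3 = 25.
P'[2]: 9F ⊕ 68 ⊕ C4 = 33.
P'[3]: A4 ⊕ 54 ⊕ C3 = 33.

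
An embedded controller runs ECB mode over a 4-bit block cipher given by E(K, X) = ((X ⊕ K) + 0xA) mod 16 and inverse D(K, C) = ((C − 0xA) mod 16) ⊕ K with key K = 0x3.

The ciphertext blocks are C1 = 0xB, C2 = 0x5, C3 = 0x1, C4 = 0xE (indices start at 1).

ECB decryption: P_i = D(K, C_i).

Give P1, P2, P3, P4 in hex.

P1 = 0x2, P2 = 0x8, P3 = 0x4, P4 = 0x7

P1: D(K, 0xB) = 0x2.
P2: D(K, 0x5) = 0x8.
P3: D(K, 0x1) = 0x4.
P4: D(K, 0xE) = 0x7.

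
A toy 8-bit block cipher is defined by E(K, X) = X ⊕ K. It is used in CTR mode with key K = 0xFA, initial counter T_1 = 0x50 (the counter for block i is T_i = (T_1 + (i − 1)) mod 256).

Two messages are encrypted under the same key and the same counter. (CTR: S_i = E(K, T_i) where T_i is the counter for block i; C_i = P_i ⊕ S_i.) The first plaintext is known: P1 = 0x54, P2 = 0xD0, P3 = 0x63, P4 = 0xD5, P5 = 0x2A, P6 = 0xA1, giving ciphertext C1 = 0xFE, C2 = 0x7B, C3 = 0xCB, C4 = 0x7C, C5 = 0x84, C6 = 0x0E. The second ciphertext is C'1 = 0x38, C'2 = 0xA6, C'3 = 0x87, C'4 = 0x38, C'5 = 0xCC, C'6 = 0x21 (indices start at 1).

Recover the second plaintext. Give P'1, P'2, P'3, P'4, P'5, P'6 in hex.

In CTR with a reused counter, both messages share the same keystream S_i, so C_i ⊕ C'_i = P_i ⊕ P'_i and thus P'_i = P_i ⊕ C_i ⊕ C'_i.
P'1: 0x54 ⊕ 0xFE ⊕ 0x38 = 0x92.
P'2: 0xD0 ⊕ 0x7B ⊕ 0xA6 = 0x0D.
P'3: 0x63 ⊕ 0xCB ⊕ 0x87 = 0x2F.
P'4: 0xD5 ⊕ 0x7C ⊕ 0x38 = 0x91.
P'5: 0x2A ⊕ 0x84 ⊕ 0xCC = 0x62.
P'6: 0xA1 ⊕ 0x0E ⊕ 0x21 = 0x8E.

P'1 = 0x92, P'2 = 0x0D, P'3 = 0x2F, P'4 = 0x91, P'5 = 0x62, P'6 = 0x8E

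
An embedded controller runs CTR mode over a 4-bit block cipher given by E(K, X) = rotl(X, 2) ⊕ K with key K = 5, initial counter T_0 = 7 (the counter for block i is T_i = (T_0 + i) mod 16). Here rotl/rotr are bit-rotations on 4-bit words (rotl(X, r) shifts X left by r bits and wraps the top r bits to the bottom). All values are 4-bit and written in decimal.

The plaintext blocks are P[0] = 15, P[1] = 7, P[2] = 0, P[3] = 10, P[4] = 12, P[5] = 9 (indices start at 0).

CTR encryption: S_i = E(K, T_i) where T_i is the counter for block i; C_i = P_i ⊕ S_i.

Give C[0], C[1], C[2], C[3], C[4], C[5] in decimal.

C[0]: T = 7, S = E(K, T) = 8; 15 ⊕ 8 = 7.
C[1]: T = 8, S = E(K, T) = 7; 7 ⊕ 7 = 0.
C[2]: T = 9, S = E(K, T) = 3; 0 ⊕ 3 = 3.
C[3]: T = 10, S = E(K, T) = 15; 10 ⊕ 15 = 5.
C[4]: T = 11, S = E(K, T) = 11; 12 ⊕ 11 = 7.
C[5]: T = 12, S = E(K, T) = 6; 9 ⊕ 6 = 15.

C[0] = 7, C[1] = 0, C[2] = 3, C[3] = 5, C[4] = 7, C[5] = 15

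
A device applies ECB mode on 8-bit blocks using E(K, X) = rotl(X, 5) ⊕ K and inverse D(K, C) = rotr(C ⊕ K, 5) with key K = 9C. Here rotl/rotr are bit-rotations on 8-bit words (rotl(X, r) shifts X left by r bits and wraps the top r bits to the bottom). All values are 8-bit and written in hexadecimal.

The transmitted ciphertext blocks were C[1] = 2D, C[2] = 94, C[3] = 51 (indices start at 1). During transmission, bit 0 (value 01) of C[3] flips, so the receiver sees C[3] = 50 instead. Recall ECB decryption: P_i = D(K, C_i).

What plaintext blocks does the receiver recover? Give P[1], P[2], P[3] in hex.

P[1] = 8D, P[2] = 40, P[3] = 66

Only C[3] changed, to 50. In ECB, a change in C_i affects only P_i. Decrypting the received ciphertext:
P[1]: D(K, 2D) = 8D.
P[2]: D(K, 94) = 40.
P[3]: D(K, 50) = 66.
Blocks that differ from the original plaintext: P[3].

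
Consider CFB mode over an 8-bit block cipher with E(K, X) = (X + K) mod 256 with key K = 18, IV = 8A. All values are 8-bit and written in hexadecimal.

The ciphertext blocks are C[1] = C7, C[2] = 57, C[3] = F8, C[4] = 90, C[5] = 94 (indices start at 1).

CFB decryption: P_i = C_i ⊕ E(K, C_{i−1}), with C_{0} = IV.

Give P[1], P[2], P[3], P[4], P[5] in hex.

P[1] = 65, P[2] = 88, P[3] = 97, P[4] = 80, P[5] = 3C

P[1]: E(K, 8A) = A2; C7 ⊕ A2 = 65.
P[2]: E(K, C7) = DF; 57 ⊕ DF = 88.
P[3]: E(K, 57) = 6F; F8 ⊕ 6F = 97.
P[4]: E(K, F8) = 10; 90 ⊕ 10 = 80.
P[5]: E(K, 90) = A8; 94 ⊕ A8 = 3C.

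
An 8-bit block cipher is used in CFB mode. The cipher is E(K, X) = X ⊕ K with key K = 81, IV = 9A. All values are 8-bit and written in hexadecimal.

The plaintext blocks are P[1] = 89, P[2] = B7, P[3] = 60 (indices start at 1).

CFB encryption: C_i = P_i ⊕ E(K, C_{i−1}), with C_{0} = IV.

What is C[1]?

C[1]: E(K, 9A) = 1B; 89 ⊕ 1B = 92.

C[1] = 92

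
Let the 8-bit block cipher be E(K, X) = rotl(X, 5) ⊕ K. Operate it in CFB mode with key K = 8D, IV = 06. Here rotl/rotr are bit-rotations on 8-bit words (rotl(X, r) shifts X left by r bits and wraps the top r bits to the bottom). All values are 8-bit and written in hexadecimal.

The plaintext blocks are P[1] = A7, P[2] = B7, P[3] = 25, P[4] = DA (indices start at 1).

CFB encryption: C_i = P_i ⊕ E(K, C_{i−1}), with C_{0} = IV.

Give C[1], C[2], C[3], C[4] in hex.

C[1] = EA, C[2] = 67, C[3] = 44, C[4] = DF

C[1]: E(K, 06) = 4D; A7 ⊕ 4D = EA.
C[2]: E(K, EA) = D0; B7 ⊕ D0 = 67.
C[3]: E(K, 67) = 61; 25 ⊕ 61 = 44.
C[4]: E(K, 44) = 05; DA ⊕ 05 = DF.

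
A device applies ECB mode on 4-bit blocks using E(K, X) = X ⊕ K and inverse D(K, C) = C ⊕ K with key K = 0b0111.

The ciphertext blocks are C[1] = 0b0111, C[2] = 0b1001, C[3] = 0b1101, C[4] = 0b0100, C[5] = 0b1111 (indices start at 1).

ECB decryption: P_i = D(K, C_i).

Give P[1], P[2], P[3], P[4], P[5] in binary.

P[1]: D(K, 0b0111) = 0b0000.
P[2]: D(K, 0b1001) = 0b1110.
P[3]: D(K, 0b1101) = 0b1010.
P[4]: D(K, 0b0100) = 0b0011.
P[5]: D(K, 0b1111) = 0b1000.

P[1] = 0b0000, P[2] = 0b1110, P[3] = 0b1010, P[4] = 0b0011, P[5] = 0b1000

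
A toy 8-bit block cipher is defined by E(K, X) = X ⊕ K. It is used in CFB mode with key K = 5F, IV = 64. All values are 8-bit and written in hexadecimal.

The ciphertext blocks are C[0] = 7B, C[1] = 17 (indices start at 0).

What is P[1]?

CFB decryption: P_i = C_i ⊕ E(K, C_{i−1}), with C_{−1} = IV.
P[1]: E(K, 7B) = 24; 17 ⊕ 24 = 33.

P[1] = 33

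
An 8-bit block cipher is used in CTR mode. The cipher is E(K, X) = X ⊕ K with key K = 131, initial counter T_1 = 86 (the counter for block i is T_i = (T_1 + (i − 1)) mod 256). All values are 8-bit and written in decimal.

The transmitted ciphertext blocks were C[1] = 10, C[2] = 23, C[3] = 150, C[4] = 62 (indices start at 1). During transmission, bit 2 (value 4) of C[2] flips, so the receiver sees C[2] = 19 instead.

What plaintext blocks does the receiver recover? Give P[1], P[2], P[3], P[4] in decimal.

CTR decryption: S_i = E(K, T_i) where T_i is the counter for block i; P_i = C_i ⊕ S_i.
Only C[2] changed, to 19. In CTR, a change in C_i flips the same bit in P_i only; the keystream is unaffected. Decrypting the received ciphertext:
P[1]: T = 86, S = E(K, T) = 213; 10 ⊕ 213 = 223.
P[2]: T = 87, S = E(K, T) = 212; 19 ⊕ 212 = 199.
P[3]: T = 88, S = E(K, T) = 219; 150 ⊕ 219 = 77.
P[4]: T = 89, S = E(K, T) = 218; 62 ⊕ 218 = 228.
Blocks that differ from the original plaintext: P[2].

P[1] = 223, P[2] = 199, P[3] = 77, P[4] = 228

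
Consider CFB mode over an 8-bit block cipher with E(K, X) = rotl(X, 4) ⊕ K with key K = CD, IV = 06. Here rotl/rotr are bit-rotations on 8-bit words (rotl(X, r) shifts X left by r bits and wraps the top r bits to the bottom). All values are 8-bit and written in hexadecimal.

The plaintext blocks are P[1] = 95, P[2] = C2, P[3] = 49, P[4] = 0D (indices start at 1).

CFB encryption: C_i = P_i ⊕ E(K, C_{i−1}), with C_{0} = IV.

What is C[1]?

C[1]: E(K, 06) = AD; 95 ⊕ AD = 38.

C[1] = 38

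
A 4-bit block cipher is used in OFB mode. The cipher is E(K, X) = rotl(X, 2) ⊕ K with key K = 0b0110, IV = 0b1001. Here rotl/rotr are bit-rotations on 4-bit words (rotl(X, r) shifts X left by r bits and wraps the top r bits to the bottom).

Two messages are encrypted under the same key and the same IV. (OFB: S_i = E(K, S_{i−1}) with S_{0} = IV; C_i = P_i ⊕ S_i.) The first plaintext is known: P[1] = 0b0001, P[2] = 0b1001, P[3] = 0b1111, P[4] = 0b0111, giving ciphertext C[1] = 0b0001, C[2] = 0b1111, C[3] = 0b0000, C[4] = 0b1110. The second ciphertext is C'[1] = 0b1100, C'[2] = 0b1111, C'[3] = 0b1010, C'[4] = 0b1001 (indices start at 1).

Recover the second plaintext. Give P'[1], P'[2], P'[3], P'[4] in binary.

In OFB with a reused IV, both messages share the same keystream S_i, so C_i ⊕ C'_i = P_i ⊕ P'_i and thus P'_i = P_i ⊕ C_i ⊕ C'_i.
P'[1]: 0b0001 ⊕ 0b0001 ⊕ 0b1100 = 0b1100.
P'[2]: 0b1001 ⊕ 0b1111 ⊕ 0b1111 = 0b1001.
P'[3]: 0b1111 ⊕ 0b0000 ⊕ 0b1010 = 0b0101.
P'[4]: 0b0111 ⊕ 0b1110 ⊕ 0b1001 = 0b0000.

P'[1] = 0b1100, P'[2] = 0b1001, P'[3] = 0b0101, P'[4] = 0b0000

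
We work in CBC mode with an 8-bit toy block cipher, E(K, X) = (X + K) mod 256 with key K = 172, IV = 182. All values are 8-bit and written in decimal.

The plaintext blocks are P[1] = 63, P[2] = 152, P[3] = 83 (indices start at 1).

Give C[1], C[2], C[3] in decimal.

CBC encryption: C_i = E(K, P_i ⊕ C_{i−1}), with C_{0} = IV.
C[1]: P[1] ⊕ 182 = 137; E(K, 137) = 53.
C[2]: P[2] ⊕ 53 = 173; E(K, 173) = 89.
C[3]: P[3] ⊕ 89 = 10; E(K, 10) = 182.

C[1] = 53, C[2] = 89, C[3] = 182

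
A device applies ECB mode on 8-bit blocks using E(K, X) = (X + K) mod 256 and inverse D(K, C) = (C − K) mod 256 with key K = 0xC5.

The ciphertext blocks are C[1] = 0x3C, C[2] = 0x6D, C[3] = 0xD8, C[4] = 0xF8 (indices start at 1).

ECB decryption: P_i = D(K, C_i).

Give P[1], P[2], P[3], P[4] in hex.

P[1] = 0x77, P[2] = 0xA8, P[3] = 0x13, P[4] = 0x33

P[1]: D(K, 0x3C) = 0x77.
P[2]: D(K, 0x6D) = 0xA8.
P[3]: D(K, 0xD8) = 0x13.
P[4]: D(K, 0xF8) = 0x33.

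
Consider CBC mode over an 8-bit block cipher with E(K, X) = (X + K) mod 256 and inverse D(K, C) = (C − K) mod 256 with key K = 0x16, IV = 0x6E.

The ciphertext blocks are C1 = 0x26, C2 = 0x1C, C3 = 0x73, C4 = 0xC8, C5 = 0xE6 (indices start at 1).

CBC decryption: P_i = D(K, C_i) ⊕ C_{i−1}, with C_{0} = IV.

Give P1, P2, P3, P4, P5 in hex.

P1: D(K, 0x26) = 0x10; 0x10 ⊕ 0x6E = 0x7E.
P2: D(K, 0x1C) = 0x06; 0x06 ⊕ 0x26 = 0x20.
P3: D(K, 0x73) = 0x5D; 0x5D ⊕ 0x1C = 0x41.
P4: D(K, 0xC8) = 0xB2; 0xB2 ⊕ 0x73 = 0xC1.
P5: D(K, 0xE6) = 0xD0; 0xD0 ⊕ 0xC8 = 0x18.

P1 = 0x7E, P2 = 0x20, P3 = 0x41, P4 = 0xC1, P5 = 0x18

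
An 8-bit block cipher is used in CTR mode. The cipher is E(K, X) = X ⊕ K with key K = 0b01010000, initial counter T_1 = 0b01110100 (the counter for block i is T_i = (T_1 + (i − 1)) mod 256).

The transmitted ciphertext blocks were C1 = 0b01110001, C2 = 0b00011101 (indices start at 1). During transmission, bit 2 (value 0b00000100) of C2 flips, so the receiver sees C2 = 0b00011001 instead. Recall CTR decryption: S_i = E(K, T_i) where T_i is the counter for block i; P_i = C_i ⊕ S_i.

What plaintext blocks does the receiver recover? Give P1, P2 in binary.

P1 = 0b01010101, P2 = 0b00111100

Only C2 changed, to 0b00011001. In CTR, a change in C_i flips the same bit in P_i only; the keystream is unaffected. Decrypting the received ciphertext:
P1: T = 0b01110100, S = E(K, T) = 0b00100100; 0b01110001 ⊕ 0b00100100 = 0b01010101.
P2: T = 0b01110101, S = E(K, T) = 0b00100101; 0b00011001 ⊕ 0b00100101 = 0b00111100.
Blocks that differ from the original plaintext: P2.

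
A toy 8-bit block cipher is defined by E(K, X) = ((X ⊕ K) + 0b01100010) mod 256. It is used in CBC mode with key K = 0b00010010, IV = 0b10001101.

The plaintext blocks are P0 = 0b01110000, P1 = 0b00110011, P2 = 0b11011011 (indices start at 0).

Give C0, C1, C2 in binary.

C0 = 0b01010001, C1 = 0b11010010, C2 = 0b01111101

CBC encryption: C_i = E(K, P_i ⊕ C_{i−1}), with C_{−1} = IV.
C0: P0 ⊕ 0b10001101 = 0b11111101; E(K, 0b11111101) = 0b01010001.
C1: P1 ⊕ 0b01010001 = 0b01100010; E(K, 0b01100010) = 0b11010010.
C2: P2 ⊕ 0b11010010 = 0b00001001; E(K, 0b00001001) = 0b01111101.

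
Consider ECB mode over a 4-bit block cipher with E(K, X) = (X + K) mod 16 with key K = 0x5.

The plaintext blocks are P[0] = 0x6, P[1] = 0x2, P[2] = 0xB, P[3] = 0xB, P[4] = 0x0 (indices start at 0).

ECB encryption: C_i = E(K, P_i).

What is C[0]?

C[0]: E(K, 0x6) = 0xB.

C[0] = 0xB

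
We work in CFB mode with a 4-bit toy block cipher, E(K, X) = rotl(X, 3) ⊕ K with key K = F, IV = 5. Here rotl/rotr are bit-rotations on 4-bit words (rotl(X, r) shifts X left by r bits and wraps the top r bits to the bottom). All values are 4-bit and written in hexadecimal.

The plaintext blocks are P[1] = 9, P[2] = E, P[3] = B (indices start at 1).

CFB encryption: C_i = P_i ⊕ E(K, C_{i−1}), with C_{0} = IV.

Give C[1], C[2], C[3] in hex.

C[1] = C, C[2] = 7, C[3] = F

C[1]: E(K, 5) = 5; 9 ⊕ 5 = C.
C[2]: E(K, C) = 9; E ⊕ 9 = 7.
C[3]: E(K, 7) = 4; B ⊕ 4 = F.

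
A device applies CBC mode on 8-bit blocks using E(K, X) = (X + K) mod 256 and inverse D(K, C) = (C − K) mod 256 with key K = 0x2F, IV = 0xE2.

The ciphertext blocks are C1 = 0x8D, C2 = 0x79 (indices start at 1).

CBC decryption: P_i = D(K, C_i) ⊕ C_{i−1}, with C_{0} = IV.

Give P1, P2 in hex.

P1 = 0xBC, P2 = 0xC7

P1: D(K, 0x8D) = 0x5E; 0x5E ⊕ 0xE2 = 0xBC.
P2: D(K, 0x79) = 0x4A; 0x4A ⊕ 0x8D = 0xC7.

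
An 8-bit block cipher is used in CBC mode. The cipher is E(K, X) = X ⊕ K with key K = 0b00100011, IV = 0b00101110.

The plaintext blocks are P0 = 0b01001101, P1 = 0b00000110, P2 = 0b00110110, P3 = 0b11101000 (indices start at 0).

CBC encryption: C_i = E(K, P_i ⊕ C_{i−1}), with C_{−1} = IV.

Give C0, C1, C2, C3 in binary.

C0 = 0b01000000, C1 = 0b01100101, C2 = 0b01110000, C3 = 0b10111011

C0: P0 ⊕ 0b00101110 = 0b01100011; E(K, 0b01100011) = 0b01000000.
C1: P1 ⊕ 0b01000000 = 0b01000110; E(K, 0b01000110) = 0b01100101.
C2: P2 ⊕ 0b01100101 = 0b01010011; E(K, 0b01010011) = 0b01110000.
C3: P3 ⊕ 0b01110000 = 0b10011000; E(K, 0b10011000) = 0b10111011.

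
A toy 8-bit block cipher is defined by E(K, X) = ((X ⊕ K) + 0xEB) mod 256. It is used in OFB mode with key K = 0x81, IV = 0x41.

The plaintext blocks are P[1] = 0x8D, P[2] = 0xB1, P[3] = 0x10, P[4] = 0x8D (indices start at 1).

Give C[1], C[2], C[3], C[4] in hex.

C[1] = 0x26, C[2] = 0xA4, C[3] = 0x6F, C[4] = 0x64

OFB encryption: S_i = E(K, S_{i−1}) with S_{0} = IV; C_i = P_i ⊕ S_i.
C[1]: S = E(K, 0x41) = 0xAB; 0x8D ⊕ 0xAB = 0x26.
C[2]: S = E(K, 0xAB) = 0x15; 0xB1 ⊕ 0x15 = 0xA4.
C[3]: S = E(K, 0x15) = 0x7F; 0x10 ⊕ 0x7F = 0x6F.
C[4]: S = E(K, 0x7F) = 0xE9; 0x8D ⊕ 0xE9 = 0x64.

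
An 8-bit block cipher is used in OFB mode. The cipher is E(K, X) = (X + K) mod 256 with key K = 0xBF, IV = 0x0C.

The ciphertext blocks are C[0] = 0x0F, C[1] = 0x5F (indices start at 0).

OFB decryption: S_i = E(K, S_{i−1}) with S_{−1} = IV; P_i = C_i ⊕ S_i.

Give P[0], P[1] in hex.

P[0] = 0xC4, P[1] = 0xD5

P[0]: S = E(K, 0x0C) = 0xCB; 0x0F ⊕ 0xCB = 0xC4.
P[1]: S = E(K, 0xCB) = 0x8A; 0x5F ⊕ 0x8A = 0xD5.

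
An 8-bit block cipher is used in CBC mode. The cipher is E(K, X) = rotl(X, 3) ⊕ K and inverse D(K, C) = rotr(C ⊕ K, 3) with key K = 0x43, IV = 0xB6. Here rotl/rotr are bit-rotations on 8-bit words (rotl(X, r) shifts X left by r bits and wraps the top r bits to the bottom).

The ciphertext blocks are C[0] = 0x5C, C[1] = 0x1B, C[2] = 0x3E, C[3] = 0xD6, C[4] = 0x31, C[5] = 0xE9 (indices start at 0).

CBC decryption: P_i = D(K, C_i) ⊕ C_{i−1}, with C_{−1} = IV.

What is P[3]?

P[3]: D(K, 0xD6) = 0xB2; 0xB2 ⊕ 0x3E = 0x8C.

P[3] = 0x8C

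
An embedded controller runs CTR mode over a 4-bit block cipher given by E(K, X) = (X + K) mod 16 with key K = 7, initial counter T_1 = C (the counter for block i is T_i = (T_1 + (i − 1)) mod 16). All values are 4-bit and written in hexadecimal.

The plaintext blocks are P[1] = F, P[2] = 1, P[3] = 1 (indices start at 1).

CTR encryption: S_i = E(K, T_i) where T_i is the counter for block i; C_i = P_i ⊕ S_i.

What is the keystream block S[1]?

3

C[1]: T = C, S = E(K, T) = 3; F ⊕ 3 = C.
So S[1] = 3.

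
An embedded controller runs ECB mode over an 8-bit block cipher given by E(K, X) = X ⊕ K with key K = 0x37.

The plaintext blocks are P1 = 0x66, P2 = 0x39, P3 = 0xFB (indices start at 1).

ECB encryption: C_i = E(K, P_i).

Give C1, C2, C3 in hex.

C1: E(K, 0x66) = 0x51.
C2: E(K, 0x39) = 0x0E.
C3: E(K, 0xFB) = 0xCC.

C1 = 0x51, C2 = 0x0E, C3 = 0xCC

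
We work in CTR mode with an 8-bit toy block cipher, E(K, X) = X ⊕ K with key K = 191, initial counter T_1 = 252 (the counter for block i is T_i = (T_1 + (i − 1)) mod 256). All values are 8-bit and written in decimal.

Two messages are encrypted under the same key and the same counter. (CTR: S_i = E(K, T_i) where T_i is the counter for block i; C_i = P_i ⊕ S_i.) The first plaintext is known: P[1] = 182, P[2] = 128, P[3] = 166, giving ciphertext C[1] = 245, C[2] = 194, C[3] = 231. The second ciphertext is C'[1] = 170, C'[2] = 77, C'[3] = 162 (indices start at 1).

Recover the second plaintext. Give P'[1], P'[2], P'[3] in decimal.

P'[1] = 233, P'[2] = 15, P'[3] = 227

In CTR with a reused counter, both messages share the same keystream S_i, so C_i ⊕ C'_i = P_i ⊕ P'_i and thus P'_i = P_i ⊕ C_i ⊕ C'_i.
P'[1]: 182 ⊕ 245 ⊕ 170 = 233.
P'[2]: 128 ⊕ 194 ⊕ 77 = 15.
P'[3]: 166 ⊕ 231 ⊕ 162 = 227.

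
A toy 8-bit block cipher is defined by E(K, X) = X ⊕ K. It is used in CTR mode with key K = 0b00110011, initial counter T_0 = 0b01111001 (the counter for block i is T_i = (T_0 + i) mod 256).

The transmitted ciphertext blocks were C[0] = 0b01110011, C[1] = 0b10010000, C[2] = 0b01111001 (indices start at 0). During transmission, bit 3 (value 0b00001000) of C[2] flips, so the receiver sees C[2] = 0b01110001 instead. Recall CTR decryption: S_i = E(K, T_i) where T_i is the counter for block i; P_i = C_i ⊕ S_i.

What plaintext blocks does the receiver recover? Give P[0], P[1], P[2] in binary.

Only C[2] changed, to 0b01110001. In CTR, a change in C_i flips the same bit in P_i only; the keystream is unaffected. Decrypting the received ciphertext:
P[0]: T = 0b01111001, S = E(K, T) = 0b01001010; 0b01110011 ⊕ 0b01001010 = 0b00111001.
P[1]: T = 0b01111010, S = E(K, T) = 0b01001001; 0b10010000 ⊕ 0b01001001 = 0b11011001.
P[2]: T = 0b01111011, S = E(K, T) = 0b01001000; 0b01110001 ⊕ 0b01001000 = 0b00111001.
Blocks that differ from the original plaintext: P[2].

P[0] = 0b00111001, P[1] = 0b11011001, P[2] = 0b00111001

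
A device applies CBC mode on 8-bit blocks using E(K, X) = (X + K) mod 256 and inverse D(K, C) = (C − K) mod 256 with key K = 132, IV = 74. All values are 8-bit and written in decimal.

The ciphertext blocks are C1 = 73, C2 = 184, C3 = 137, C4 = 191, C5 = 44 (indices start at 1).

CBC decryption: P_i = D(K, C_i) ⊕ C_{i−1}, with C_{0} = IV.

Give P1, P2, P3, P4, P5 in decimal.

P1: D(K, 73) = 197; 197 ⊕ 74 = 143.
P2: D(K, 184) = 52; 52 ⊕ 73 = 125.
P3: D(K, 137) = 5; 5 ⊕ 184 = 189.
P4: D(K, 191) = 59; 59 ⊕ 137 = 178.
P5: D(K, 44) = 168; 168 ⊕ 191 = 23.

P1 = 143, P2 = 125, P3 = 189, P4 = 178, P5 = 23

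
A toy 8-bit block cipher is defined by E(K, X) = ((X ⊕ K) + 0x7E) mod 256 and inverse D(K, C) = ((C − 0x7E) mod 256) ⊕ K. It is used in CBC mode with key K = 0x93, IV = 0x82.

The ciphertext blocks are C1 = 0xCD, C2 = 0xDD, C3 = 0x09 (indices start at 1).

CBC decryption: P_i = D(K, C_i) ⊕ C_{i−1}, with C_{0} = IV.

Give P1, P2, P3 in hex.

P1: D(K, 0xCD) = 0xDC; 0xDC ⊕ 0x82 = 0x5E.
P2: D(K, 0xDD) = 0xCC; 0xCC ⊕ 0xCD = 0x01.
P3: D(K, 0x09) = 0x18; 0x18 ⊕ 0xDD = 0xC5.

P1 = 0x5E, P2 = 0x01, P3 = 0xC5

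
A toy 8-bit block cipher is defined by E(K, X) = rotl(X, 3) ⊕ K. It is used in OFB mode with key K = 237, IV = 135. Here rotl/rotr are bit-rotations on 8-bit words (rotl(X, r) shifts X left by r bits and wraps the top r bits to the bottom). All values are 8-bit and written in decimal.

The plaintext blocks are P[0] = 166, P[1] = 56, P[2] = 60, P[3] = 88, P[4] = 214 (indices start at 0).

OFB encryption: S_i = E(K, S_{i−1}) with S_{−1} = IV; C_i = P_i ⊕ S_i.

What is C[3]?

C[3] = 2

C[0]: S = E(K, 135) = 209; 166 ⊕ 209 = 119.
C[1]: S = E(K, 209) = 99; 56 ⊕ 99 = 91.
C[2]: S = E(K, 99) = 246; 60 ⊕ 246 = 202.
C[3]: S = E(K, 246) = 90; 88 ⊕ 90 = 2.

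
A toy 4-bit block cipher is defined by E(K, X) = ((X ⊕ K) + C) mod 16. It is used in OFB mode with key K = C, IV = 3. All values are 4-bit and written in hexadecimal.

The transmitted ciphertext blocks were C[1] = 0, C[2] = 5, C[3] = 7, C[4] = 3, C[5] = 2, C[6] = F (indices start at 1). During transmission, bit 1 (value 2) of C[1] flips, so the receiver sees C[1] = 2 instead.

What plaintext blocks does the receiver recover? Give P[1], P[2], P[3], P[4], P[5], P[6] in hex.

P[1] = 9, P[2] = 6, P[3] = C, P[4] = 0, P[5] = 9, P[6] = C

OFB decryption: S_i = E(K, S_{i−1}) with S_{0} = IV; P_i = C_i ⊕ S_i.
Only C[1] changed, to 2. In OFB, a change in C_i flips the same bit in P_i only; the keystream is unaffected. Decrypting the received ciphertext:
P[1]: S = E(K, 3) = B; 2 ⊕ B = 9.
P[2]: S = E(K, B) = 3; 5 ⊕ 3 = 6.
P[3]: S = E(K, 3) = B; 7 ⊕ B = C.
P[4]: S = E(K, B) = 3; 3 ⊕ 3 = 0.
P[5]: S = E(K, 3) = B; 2 ⊕ B = 9.
P[6]: S = E(K, B) = 3; F ⊕ 3 = C.
Blocks that differ from the original plaintext: P[1].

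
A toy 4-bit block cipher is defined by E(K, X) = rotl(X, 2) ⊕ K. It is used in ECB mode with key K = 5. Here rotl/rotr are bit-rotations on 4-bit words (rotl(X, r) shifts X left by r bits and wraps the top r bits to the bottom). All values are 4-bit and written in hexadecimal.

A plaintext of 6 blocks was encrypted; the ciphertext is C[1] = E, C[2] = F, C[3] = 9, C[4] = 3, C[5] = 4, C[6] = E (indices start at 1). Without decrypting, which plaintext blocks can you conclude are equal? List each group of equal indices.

ECB encrypts each block independently with the same key, so equal ciphertext blocks imply equal plaintext blocks.
C[1] = C[6] = E, so P[1] = P[6].

P[1] = P[6]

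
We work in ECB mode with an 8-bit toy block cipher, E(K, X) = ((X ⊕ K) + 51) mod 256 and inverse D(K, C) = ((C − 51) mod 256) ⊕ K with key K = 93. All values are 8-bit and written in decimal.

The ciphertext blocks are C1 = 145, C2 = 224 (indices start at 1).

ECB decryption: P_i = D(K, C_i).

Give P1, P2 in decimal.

P1 = 3, P2 = 240

P1: D(K, 145) = 3.
P2: D(K, 224) = 240.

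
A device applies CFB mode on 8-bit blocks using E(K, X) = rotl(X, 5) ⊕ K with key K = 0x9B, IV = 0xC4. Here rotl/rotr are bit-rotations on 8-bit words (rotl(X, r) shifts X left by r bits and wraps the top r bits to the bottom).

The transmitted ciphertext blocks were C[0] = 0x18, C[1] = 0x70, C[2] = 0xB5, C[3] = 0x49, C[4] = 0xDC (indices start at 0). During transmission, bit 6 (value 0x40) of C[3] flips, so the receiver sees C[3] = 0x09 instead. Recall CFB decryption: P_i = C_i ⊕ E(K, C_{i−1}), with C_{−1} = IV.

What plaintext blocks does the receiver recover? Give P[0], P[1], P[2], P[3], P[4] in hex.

Only C[3] changed, to 0x09. In CFB, a change in C_i flips the same bit in P_i and garbles P_{i+1}. Decrypting the received ciphertext:
P[0]: E(K, 0xC4) = 0x03; 0x18 ⊕ 0x03 = 0x1B.
P[1]: E(K, 0x18) = 0x98; 0x70 ⊕ 0x98 = 0xE8.
P[2]: E(K, 0x70) = 0x95; 0xB5 ⊕ 0x95 = 0x20.
P[3]: E(K, 0xB5) = 0x2D; 0x09 ⊕ 0x2D = 0x24.
P[4]: E(K, 0x09) = 0xBA; 0xDC ⊕ 0xBA = 0x66.
Blocks that differ from the original plaintext: P[3], P[4].

P[0] = 0x1B, P[1] = 0xE8, P[2] = 0x20, P[3] = 0x24, P[4] = 0x66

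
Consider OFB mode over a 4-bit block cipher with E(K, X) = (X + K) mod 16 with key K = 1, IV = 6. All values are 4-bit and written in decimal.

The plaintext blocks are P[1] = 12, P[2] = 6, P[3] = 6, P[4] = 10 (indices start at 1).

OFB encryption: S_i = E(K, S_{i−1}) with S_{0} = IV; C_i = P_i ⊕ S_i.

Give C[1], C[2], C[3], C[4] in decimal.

C[1]: S = E(K, 6) = 7; 12 ⊕ 7 = 11.
C[2]: S = E(K, 7) = 8; 6 ⊕ 8 = 14.
C[3]: S = E(K, 8) = 9; 6 ⊕ 9 = 15.
C[4]: S = E(K, 9) = 10; 10 ⊕ 10 = 0.

C[1] = 11, C[2] = 14, C[3] = 15, C[4] = 0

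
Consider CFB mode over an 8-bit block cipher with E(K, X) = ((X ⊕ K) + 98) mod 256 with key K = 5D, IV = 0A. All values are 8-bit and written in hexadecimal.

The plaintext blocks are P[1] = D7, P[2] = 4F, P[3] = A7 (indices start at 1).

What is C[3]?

C[3] = 20

CFB encryption: C_i = P_i ⊕ E(K, C_{i−1}), with C_{0} = IV.
C[1]: E(K, 0A) = EF; D7 ⊕ EF = 38.
C[2]: E(K, 38) = FD; 4F ⊕ FD = B2.
C[3]: E(K, B2) = 87; A7 ⊕ 87 = 20.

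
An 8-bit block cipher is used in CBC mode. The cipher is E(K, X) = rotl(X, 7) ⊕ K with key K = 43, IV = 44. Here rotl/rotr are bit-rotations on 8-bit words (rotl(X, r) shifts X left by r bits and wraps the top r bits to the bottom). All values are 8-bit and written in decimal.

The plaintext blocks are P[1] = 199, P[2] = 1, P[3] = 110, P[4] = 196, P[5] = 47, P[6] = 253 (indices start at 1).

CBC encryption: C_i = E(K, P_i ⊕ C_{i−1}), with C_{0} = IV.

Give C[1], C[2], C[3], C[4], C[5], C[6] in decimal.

C[1]: P[1] ⊕ 44 = 235; E(K, 235) = 222.
C[2]: P[2] ⊕ 222 = 223; E(K, 223) = 196.
C[3]: P[3] ⊕ 196 = 170; E(K, 170) = 126.
C[4]: P[4] ⊕ 126 = 186; E(K, 186) = 118.
C[5]: P[5] ⊕ 118 = 89; E(K, 89) = 135.
C[6]: P[6] ⊕ 135 = 122; E(K, 122) = 22.

C[1] = 222, C[2] = 196, C[3] = 126, C[4] = 118, C[5] = 135, C[6] = 22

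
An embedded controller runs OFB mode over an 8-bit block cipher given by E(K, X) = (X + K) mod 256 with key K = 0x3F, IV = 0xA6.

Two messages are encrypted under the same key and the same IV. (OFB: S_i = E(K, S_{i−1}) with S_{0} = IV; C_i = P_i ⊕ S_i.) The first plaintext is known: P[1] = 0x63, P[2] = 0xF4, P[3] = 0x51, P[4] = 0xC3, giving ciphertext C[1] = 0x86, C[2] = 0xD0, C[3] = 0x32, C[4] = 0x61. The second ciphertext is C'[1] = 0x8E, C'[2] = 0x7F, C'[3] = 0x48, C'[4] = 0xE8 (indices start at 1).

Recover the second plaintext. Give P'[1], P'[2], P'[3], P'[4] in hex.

In OFB with a reused IV, both messages share the same keystream S_i, so C_i ⊕ C'_i = P_i ⊕ P'_i and thus P'_i = P_i ⊕ C_i ⊕ C'_i.
P'[1]: 0x63 ⊕ 0x86 ⊕ 0x8E = 0x6B.
P'[2]: 0xF4 ⊕ 0xD0 ⊕ 0x7F = 0x5B.
P'[3]: 0x51 ⊕ 0x32 ⊕ 0x48 = 0x2B.
P'[4]: 0xC3 ⊕ 0x61 ⊕ 0xE8 = 0x4A.

P'[1] = 0x6B, P'[2] = 0x5B, P'[3] = 0x2B, P'[4] = 0x4A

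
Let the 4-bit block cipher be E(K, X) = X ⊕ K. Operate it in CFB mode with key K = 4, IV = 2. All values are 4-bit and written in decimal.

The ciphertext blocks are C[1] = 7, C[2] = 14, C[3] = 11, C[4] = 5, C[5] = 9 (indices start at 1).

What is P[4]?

P[4] = 10

CFB decryption: P_i = C_i ⊕ E(K, C_{i−1}), with C_{0} = IV.
P[4]: E(K, 11) = 15; 5 ⊕ 15 = 10.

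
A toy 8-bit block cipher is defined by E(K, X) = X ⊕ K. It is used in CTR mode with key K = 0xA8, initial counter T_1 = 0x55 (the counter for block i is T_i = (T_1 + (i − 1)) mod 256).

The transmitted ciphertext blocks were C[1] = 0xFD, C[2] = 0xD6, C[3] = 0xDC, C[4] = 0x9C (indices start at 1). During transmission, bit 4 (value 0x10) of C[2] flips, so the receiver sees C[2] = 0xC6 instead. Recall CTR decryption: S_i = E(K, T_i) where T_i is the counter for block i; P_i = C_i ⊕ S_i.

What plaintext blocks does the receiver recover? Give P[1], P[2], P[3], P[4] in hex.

Only C[2] changed, to 0xC6. In CTR, a change in C_i flips the same bit in P_i only; the keystream is unaffected. Decrypting the received ciphertext:
P[1]: T = 0x55, S = E(K, T) = 0xFD; 0xFD ⊕ 0xFD = 0x00.
P[2]: T = 0x56, S = E(K, T) = 0xFE; 0xC6 ⊕ 0xFE = 0x38.
P[3]: T = 0x57, S = E(K, T) = 0xFF; 0xDC ⊕ 0xFF = 0x23.
P[4]: T = 0x58, S = E(K, T) = 0xF0; 0x9C ⊕ 0xF0 = 0x6C.
Blocks that differ from the original plaintext: P[2].

P[1] = 0x00, P[2] = 0x38, P[3] = 0x23, P[4] = 0x6C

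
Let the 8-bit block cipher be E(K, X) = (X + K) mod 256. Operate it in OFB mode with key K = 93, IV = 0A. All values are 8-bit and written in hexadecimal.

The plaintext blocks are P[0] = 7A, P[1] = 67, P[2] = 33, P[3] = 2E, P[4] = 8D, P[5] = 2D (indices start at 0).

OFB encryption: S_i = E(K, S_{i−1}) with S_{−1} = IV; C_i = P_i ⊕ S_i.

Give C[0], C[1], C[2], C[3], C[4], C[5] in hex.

C[0] = E7, C[1] = 57, C[2] = F0, C[3] = 78, C[4] = 64, C[5] = 51

C[0]: S = E(K, 0A) = 9D; 7A ⊕ 9D = E7.
C[1]: S = E(K, 9D) = 30; 67 ⊕ 30 = 57.
C[2]: S = E(K, 30) = C3; 33 ⊕ C3 = F0.
C[3]: S = E(K, C3) = 56; 2E ⊕ 56 = 78.
C[4]: S = E(K, 56) = E9; 8D ⊕ E9 = 64.
C[5]: S = E(K, E9) = 7C; 2D ⊕ 7C = 51.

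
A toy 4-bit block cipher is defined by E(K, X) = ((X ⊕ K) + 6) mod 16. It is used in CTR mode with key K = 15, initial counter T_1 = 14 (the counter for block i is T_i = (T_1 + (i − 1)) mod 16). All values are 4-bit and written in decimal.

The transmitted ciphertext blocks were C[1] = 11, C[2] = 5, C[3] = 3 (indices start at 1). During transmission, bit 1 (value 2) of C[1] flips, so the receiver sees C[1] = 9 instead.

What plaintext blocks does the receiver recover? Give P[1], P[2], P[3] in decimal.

P[1] = 14, P[2] = 3, P[3] = 6

CTR decryption: S_i = E(K, T_i) where T_i is the counter for block i; P_i = C_i ⊕ S_i.
Only C[1] changed, to 9. In CTR, a change in C_i flips the same bit in P_i only; the keystream is unaffected. Decrypting the received ciphertext:
P[1]: T = 14, S = E(K, T) = 7; 9 ⊕ 7 = 14.
P[2]: T = 15, S = E(K, T) = 6; 5 ⊕ 6 = 3.
P[3]: T = 0, S = E(K, T) = 5; 3 ⊕ 5 = 6.
Blocks that differ from the original plaintext: P[1].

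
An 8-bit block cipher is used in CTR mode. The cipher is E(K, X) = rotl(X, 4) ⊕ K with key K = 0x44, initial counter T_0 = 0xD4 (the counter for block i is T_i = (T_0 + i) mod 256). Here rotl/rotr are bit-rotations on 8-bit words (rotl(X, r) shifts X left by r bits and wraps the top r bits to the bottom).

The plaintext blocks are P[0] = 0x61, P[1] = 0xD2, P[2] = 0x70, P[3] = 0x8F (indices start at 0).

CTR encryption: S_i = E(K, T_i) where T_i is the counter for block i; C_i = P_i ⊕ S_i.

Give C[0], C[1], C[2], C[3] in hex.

C[0]: T = 0xD4, S = E(K, T) = 0x09; 0x61 ⊕ 0x09 = 0x68.
C[1]: T = 0xD5, S = E(K, T) = 0x19; 0xD2 ⊕ 0x19 = 0xCB.
C[2]: T = 0xD6, S = E(K, T) = 0x29; 0x70 ⊕ 0x29 = 0x59.
C[3]: T = 0xD7, S = E(K, T) = 0x39; 0x8F ⊕ 0x39 = 0xB6.

C[0] = 0x68, C[1] = 0xCB, C[2] = 0x59, C[3] = 0xB6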